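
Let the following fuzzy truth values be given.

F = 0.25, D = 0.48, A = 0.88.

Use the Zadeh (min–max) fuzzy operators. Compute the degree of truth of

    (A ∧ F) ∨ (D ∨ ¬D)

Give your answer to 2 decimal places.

A ∧ F = min(a, b) on (0.88, 0.25) = 0.25
¬D = 1 − 0.48 = 0.52
D ∨ ¬D = max(a, b) on (0.48, 0.52) = 0.52
(A ∧ F) ∨ (D ∨ ¬D) = max(a, b) on (0.25, 0.52) = 0.52

0.52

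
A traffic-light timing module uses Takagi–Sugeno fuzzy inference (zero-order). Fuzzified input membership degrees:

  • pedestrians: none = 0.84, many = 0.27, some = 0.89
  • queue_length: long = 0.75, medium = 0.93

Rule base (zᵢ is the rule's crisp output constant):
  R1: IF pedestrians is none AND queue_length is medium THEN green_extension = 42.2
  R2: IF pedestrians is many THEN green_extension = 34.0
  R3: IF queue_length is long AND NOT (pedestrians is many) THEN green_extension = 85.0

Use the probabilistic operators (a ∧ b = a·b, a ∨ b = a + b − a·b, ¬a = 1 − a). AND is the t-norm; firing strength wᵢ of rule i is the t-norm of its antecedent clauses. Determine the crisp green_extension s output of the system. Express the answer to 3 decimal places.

R1 (z=42.2): none=0.84, medium=0.93; AND[a·b] → w = 0.7812
R2 (z=34.0): many=0.27 → w = 0.2700
R3 (z=85.0): long=0.75, ¬many=1−0.27=0.73; AND[a·b] → w = 0.5475
Weighted average = (0.7812·42.2 + 0.2700·34.0 + 0.5475·85.0) / (0.7812 + 0.2700 + 0.5475)
  = 88.6841 / 1.5987 = 55.473

55.473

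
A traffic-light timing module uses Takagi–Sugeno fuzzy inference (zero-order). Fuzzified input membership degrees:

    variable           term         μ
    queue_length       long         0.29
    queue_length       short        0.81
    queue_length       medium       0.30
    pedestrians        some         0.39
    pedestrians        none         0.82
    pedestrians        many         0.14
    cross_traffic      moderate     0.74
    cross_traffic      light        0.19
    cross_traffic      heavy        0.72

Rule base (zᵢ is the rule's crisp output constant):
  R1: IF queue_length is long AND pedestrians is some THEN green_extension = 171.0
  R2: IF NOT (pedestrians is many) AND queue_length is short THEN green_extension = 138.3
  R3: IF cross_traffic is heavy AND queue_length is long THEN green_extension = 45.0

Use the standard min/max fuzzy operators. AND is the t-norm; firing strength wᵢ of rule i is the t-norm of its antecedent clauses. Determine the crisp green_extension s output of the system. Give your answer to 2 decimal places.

R1 (z=171.0): long=0.29, some=0.39; AND[min(a, b)] → w = 0.29
R2 (z=138.3): ¬many=1−0.14=0.86, short=0.81; AND[min(a, b)] → w = 0.81
R3 (z=45.0): heavy=0.72, long=0.29; AND[min(a, b)] → w = 0.29
Weighted average = (0.29·171.0 + 0.81·138.3 + 0.29·45.0) / (0.29 + 0.81 + 0.29)
  = 174.6630 / 1.3900 = 125.66

125.66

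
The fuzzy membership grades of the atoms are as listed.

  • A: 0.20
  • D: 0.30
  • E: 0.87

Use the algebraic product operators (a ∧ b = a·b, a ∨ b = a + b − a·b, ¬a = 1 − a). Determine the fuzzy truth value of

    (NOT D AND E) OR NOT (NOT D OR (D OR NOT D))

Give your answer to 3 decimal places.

0.634

NOT D = 1 − 0.3000 = 0.7000
NOT D AND E = a·b on (0.7000, 0.8700) = 0.6090
NOT D = 1 − 0.3000 = 0.7000
NOT D = 1 − 0.3000 = 0.7000
D OR NOT D = a + b − a·b on (0.3000, 0.7000) = 0.7900
NOT D OR (D OR NOT D) = a + b − a·b on (0.7000, 0.7900) = 0.9370
NOT (NOT D OR (D OR NOT D)) = 1 − 0.9370 = 0.0630
(NOT D AND E) OR NOT (NOT D OR (D OR NOT D)) = a + b − a·b on (0.6090, 0.0630) = 0.6336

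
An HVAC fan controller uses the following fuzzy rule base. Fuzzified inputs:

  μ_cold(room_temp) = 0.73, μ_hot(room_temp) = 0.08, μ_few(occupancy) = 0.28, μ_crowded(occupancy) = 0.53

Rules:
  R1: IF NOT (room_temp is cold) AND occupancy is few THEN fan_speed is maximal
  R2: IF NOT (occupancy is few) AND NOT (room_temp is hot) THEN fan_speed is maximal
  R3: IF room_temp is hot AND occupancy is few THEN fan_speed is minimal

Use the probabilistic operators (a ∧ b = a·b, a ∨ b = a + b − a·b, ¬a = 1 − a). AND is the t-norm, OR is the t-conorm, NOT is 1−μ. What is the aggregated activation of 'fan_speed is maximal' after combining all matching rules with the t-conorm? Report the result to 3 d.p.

R1: ¬cold=1−0.73=0.27, few=0.28; AND[a·b] → w = 0.0756
R2: ¬few=1−0.28=0.72, ¬hot=1−0.08=0.92; AND[a·b] → w = 0.6624
R3: hot=0.08, few=0.28; AND[a·b] → w = 0.0224
Rules with consequent 'maximal': {R1, R2} → strengths 0.0756, 0.6624
Aggregate via t-conorm [a + b − a·b]: 0.6879

0.688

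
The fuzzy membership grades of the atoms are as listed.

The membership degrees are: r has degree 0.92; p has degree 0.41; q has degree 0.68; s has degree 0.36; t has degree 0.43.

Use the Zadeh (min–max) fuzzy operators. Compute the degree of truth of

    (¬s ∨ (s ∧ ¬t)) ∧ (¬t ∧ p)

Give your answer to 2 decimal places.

¬s = 1 − 0.36 = 0.64
¬t = 1 − 0.43 = 0.57
s ∧ ¬t = min(a, b) on (0.36, 0.57) = 0.36
¬s ∨ (s ∧ ¬t) = max(a, b) on (0.64, 0.36) = 0.64
¬t = 1 − 0.43 = 0.57
¬t ∧ p = min(a, b) on (0.57, 0.41) = 0.41
(¬s ∨ (s ∧ ¬t)) ∧ (¬t ∧ p) = min(a, b) on (0.64, 0.41) = 0.41

0.41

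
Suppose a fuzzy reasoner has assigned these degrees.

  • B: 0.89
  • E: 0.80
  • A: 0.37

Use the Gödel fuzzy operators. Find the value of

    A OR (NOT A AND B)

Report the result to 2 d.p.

NOT A = 1 − 0.37 = 0.63
NOT A AND B = min(a, b) on (0.63, 0.89) = 0.63
A OR (NOT A AND B) = max(a, b) on (0.37, 0.63) = 0.63

0.63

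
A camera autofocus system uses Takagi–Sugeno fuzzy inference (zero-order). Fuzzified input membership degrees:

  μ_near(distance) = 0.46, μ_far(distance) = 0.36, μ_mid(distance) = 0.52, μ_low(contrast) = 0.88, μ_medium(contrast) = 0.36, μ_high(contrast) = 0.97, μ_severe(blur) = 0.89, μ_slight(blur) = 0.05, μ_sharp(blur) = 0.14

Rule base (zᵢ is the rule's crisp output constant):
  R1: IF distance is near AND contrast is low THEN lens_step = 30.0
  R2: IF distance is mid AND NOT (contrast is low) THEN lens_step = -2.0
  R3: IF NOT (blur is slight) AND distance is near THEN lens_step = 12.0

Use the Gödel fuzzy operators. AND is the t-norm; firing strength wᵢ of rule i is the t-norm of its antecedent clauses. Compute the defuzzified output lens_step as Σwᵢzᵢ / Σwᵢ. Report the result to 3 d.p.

18.346

R1 (z=30.0): near=0.46, low=0.88; AND[min(a, b)] → w = 0.46
R2 (z=-2.0): mid=0.52, ¬low=1−0.88=0.12; AND[min(a, b)] → w = 0.12
R3 (z=12.0): ¬slight=1−0.05=0.95, near=0.46; AND[min(a, b)] → w = 0.46
Weighted average = (0.46·30.0 + 0.12·-2.0 + 0.46·12.0) / (0.46 + 0.12 + 0.46)
  = 19.0800 / 1.0400 = 18.346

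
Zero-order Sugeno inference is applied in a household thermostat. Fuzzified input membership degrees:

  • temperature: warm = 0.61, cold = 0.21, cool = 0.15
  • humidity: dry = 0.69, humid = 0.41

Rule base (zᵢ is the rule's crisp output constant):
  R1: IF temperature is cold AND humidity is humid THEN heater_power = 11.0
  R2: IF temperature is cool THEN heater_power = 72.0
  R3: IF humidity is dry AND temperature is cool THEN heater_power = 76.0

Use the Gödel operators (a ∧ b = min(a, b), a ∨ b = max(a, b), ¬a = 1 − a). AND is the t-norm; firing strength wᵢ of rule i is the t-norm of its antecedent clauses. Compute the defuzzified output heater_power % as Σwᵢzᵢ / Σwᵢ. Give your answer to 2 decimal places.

48.06

R1 (z=11.0): cold=0.21, humid=0.41; AND[min(a, b)] → w = 0.21
R2 (z=72.0): cool=0.15 → w = 0.15
R3 (z=76.0): dry=0.69, cool=0.15; AND[min(a, b)] → w = 0.15
Weighted average = (0.21·11.0 + 0.15·72.0 + 0.15·76.0) / (0.21 + 0.15 + 0.15)
  = 24.5100 / 0.5100 = 48.06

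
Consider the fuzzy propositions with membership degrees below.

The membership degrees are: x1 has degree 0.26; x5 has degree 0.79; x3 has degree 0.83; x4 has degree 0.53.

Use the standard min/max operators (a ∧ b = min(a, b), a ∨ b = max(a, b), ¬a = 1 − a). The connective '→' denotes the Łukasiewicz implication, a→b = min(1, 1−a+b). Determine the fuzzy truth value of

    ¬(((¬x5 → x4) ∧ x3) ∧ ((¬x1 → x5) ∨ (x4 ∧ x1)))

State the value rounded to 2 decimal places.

¬x5 = 1 − 0.79 = 0.21
¬x5 → x4  [Łukasiewicz: min(1, 1−a+b)] with a=0.21, b=0.53 → 1.00
(¬x5 → x4) ∧ x3 = min(a, b) on (1.00, 0.83) = 0.83
¬x1 = 1 − 0.26 = 0.74
¬x1 → x5  [Łukasiewicz: min(1, 1−a+b)] with a=0.74, b=0.79 → 1.00
x4 ∧ x1 = min(a, b) on (0.53, 0.26) = 0.26
(¬x1 → x5) ∨ (x4 ∧ x1) = max(a, b) on (1.00, 0.26) = 1.00
((¬x5 → x4) ∧ x3) ∧ ((¬x1 → x5) ∨ (x4 ∧ x1)) = min(a, b) on (0.83, 1.00) = 0.83
¬(((¬x5 → x4) ∧ x3) ∧ ((¬x1 → x5) ∨ (x4 ∧ x1))) = 1 − 0.83 = 0.17

0.17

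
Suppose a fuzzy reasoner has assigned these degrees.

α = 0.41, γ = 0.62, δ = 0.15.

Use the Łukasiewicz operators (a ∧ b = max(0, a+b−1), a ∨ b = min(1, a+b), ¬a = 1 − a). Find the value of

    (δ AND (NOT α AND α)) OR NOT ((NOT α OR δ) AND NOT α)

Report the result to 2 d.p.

NOT α = 1 − 0.41 = 0.59
NOT α AND α = max(0, a+b−1) on (0.59, 0.41) = 0.00
δ AND (NOT α AND α) = max(0, a+b−1) on (0.15, 0.00) = 0.00
NOT α = 1 − 0.41 = 0.59
NOT α OR δ = min(1, a+b) on (0.59, 0.15) = 0.74
NOT α = 1 − 0.41 = 0.59
(NOT α OR δ) AND NOT α = max(0, a+b−1) on (0.74, 0.59) = 0.33
NOT ((NOT α OR δ) AND NOT α) = 1 − 0.33 = 0.67
(δ AND (NOT α AND α)) OR NOT ((NOT α OR δ) AND NOT α) = min(1, a+b) on (0.00, 0.67) = 0.67

0.67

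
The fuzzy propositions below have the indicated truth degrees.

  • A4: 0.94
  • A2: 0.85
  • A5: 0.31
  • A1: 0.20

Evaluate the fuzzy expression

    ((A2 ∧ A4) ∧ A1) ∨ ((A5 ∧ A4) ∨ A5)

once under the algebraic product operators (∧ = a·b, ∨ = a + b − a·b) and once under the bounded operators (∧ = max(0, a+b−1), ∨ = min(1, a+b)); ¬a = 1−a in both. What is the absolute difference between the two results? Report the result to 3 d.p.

Under algebraic product:
  A2 ∧ A4 = a·b on (0.8500, 0.9400) = 0.7990
  (A2 ∧ A4) ∧ A1 = a·b on (0.7990, 0.2000) = 0.1598
  A5 ∧ A4 = a·b on (0.3100, 0.9400) = 0.2914
  (A5 ∧ A4) ∨ A5 = a + b − a·b on (0.2914, 0.3100) = 0.5111
  ((A2 ∧ A4) ∧ A1) ∨ ((A5 ∧ A4) ∨ A5) = a + b − a·b on (0.1598, 0.5111) = 0.5892
  → value = 0.5892
Under bounded:
  A2 ∧ A4 = max(0, a+b−1) on (0.85, 0.94) = 0.79
  (A2 ∧ A4) ∧ A1 = max(0, a+b−1) on (0.79, 0.20) = 0.00
  A5 ∧ A4 = max(0, a+b−1) on (0.31, 0.94) = 0.25
  (A5 ∧ A4) ∨ A5 = min(1, a+b) on (0.25, 0.31) = 0.56
  ((A2 ∧ A4) ∧ A1) ∨ ((A5 ∧ A4) ∨ A5) = min(1, a+b) on (0.00, 0.56) = 0.56
  → value = 0.5600
|0.5892 − 0.5600| = 0.029

0.029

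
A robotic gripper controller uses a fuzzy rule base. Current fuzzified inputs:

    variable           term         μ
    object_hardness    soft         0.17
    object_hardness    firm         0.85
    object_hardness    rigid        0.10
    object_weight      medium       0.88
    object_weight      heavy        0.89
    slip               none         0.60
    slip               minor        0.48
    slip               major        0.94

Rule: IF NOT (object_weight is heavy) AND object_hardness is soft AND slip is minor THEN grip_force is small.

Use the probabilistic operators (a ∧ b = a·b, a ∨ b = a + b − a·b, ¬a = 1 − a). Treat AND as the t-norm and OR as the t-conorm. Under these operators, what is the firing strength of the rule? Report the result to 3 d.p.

0.009

firing strength: ¬heavy=1−0.89=0.11, soft=0.17, minor=0.48; AND[a·b] → w = 0.0090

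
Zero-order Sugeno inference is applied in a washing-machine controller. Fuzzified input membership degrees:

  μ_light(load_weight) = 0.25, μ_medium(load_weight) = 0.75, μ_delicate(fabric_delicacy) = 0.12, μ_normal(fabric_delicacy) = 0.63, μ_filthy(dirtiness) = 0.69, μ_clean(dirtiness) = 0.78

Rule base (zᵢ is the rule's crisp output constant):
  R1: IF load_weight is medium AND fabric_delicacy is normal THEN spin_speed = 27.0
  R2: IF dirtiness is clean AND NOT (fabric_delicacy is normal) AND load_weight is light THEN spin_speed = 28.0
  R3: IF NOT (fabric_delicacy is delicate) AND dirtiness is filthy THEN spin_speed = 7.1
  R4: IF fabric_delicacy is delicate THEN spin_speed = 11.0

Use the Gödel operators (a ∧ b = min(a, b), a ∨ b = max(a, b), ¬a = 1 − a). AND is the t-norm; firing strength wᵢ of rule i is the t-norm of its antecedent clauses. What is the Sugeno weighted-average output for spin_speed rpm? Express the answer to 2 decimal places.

R1 (z=27.0): medium=0.75, normal=0.63; AND[min(a, b)] → w = 0.63
R2 (z=28.0): clean=0.78, ¬normal=1−0.63=0.37, light=0.25; AND[min(a, b)] → w = 0.25
R3 (z=7.1): ¬delicate=1−0.12=0.88, filthy=0.69; AND[min(a, b)] → w = 0.69
R4 (z=11.0): delicate=0.12 → w = 0.12
Weighted average = (0.63·27.0 + 0.25·28.0 + 0.69·7.1 + 0.12·11.0) / (0.63 + 0.25 + 0.69 + 0.12)
  = 30.2290 / 1.6900 = 17.89

17.89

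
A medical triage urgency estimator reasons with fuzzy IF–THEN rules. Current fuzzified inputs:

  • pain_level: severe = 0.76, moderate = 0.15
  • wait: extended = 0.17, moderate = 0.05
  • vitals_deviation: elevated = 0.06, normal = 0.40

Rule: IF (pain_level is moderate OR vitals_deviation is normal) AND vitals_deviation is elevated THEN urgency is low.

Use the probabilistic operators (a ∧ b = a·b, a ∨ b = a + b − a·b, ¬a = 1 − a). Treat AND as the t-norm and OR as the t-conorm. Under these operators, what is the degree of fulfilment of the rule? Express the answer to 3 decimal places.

0.029

firing strength: (moderate=0.15 OR normal=0.40) = 0.4900; AND[a·b] with elevated=0.06 → w = 0.0294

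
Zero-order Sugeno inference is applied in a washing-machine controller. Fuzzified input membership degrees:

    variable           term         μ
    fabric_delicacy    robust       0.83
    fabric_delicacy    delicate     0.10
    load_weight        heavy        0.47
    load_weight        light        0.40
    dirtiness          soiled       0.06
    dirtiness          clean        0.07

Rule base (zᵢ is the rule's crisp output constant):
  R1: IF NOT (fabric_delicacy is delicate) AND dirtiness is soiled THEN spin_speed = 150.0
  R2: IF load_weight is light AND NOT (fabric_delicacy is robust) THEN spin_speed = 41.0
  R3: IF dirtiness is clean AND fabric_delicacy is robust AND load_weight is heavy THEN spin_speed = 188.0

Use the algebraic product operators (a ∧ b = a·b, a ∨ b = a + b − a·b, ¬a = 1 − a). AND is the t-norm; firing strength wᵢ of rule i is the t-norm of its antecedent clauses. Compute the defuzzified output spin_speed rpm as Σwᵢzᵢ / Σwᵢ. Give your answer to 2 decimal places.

R1 (z=150.0): ¬delicate=1−0.10=0.90, soiled=0.06; AND[a·b] → w = 0.0540
R2 (z=41.0): light=0.40, ¬robust=1−0.83=0.17; AND[a·b] → w = 0.0680
R3 (z=188.0): clean=0.07, robust=0.83, heavy=0.47; AND[a·b] → w = 0.0273
Weighted average = (0.0540·150.0 + 0.0680·41.0 + 0.0273·188.0) / (0.0540 + 0.0680 + 0.0273)
  = 16.0217 / 0.1493 = 107.31

107.31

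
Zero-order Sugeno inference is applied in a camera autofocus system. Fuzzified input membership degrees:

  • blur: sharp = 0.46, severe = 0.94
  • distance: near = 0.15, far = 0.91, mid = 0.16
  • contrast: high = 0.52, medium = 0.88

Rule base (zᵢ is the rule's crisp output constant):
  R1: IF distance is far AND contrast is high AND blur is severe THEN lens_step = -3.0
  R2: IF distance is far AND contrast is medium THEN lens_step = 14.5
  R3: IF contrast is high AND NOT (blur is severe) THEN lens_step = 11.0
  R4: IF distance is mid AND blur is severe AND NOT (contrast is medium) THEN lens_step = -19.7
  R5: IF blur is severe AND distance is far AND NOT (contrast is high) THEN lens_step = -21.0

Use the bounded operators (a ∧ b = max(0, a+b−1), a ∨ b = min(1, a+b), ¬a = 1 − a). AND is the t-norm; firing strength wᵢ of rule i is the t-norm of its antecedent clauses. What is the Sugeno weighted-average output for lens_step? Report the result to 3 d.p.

R1 (z=-3.0): far=0.91, high=0.52, severe=0.94; AND[max(0, a+b−1)] → w = 0.37
R2 (z=14.5): far=0.91, medium=0.88; AND[max(0, a+b−1)] → w = 0.79
R3 (z=11.0): high=0.52, ¬severe=1−0.94=0.06; AND[max(0, a+b−1)] → w = 0.00
R4 (z=-19.7): mid=0.16, severe=0.94, ¬medium=1−0.88=0.12; AND[max(0, a+b−1)] → w = 0.00
R5 (z=-21.0): severe=0.94, far=0.91, ¬high=1−0.52=0.48; AND[max(0, a+b−1)] → w = 0.33
Weighted average = (0.37·-3.0 + 0.79·14.5 + 0.00·11.0 + 0.00·-19.7 + 0.33·-21.0) / (0.37 + 0.79 + 0.00 + 0.00 + 0.33)
  = 3.4150 / 1.4900 = 2.292

2.292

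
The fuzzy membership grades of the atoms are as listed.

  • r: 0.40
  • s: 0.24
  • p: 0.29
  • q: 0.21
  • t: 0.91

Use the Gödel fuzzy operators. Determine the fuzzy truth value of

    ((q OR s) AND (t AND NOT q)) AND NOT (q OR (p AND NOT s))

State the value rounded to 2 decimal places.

0.24

q OR s = max(a, b) on (0.21, 0.24) = 0.24
NOT q = 1 − 0.21 = 0.79
t AND NOT q = min(a, b) on (0.91, 0.79) = 0.79
(q OR s) AND (t AND NOT q) = min(a, b) on (0.24, 0.79) = 0.24
NOT s = 1 − 0.24 = 0.76
p AND NOT s = min(a, b) on (0.29, 0.76) = 0.29
q OR (p AND NOT s) = max(a, b) on (0.21, 0.29) = 0.29
NOT (q OR (p AND NOT s)) = 1 − 0.29 = 0.71
((q OR s) AND (t AND NOT q)) AND NOT (q OR (p AND NOT s)) = min(a, b) on (0.24, 0.71) = 0.24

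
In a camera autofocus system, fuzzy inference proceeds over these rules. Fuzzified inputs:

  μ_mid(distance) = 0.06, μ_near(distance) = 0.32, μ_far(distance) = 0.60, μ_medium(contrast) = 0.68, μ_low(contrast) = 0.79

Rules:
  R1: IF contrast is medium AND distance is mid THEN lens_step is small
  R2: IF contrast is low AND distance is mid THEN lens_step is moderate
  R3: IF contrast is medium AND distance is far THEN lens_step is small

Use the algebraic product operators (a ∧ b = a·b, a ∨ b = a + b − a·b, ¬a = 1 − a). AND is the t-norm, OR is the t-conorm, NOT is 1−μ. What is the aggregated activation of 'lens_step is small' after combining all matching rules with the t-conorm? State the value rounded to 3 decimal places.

R1: medium=0.68, mid=0.06; AND[a·b] → w = 0.0408
R2: low=0.79, mid=0.06; AND[a·b] → w = 0.0474
R3: medium=0.68, far=0.60; AND[a·b] → w = 0.4080
Rules with consequent 'small': {R1, R3} → strengths 0.0408, 0.4080
Aggregate via t-conorm [a + b − a·b]: 0.4322

0.432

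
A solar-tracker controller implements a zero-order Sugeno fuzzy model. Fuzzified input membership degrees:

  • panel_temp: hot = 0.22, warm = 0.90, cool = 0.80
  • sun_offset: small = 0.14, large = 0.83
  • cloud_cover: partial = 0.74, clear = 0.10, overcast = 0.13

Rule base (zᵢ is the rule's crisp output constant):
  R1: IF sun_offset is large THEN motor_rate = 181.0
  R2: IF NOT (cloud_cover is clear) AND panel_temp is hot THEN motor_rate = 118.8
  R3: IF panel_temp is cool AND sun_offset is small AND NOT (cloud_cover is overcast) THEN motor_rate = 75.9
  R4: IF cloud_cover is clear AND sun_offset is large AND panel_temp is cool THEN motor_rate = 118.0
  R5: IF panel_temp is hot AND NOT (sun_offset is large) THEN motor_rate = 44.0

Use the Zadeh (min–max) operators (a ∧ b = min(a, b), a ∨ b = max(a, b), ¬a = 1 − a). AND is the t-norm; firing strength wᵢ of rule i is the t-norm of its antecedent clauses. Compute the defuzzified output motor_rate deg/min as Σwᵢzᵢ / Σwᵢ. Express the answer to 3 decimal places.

R1 (z=181.0): large=0.83 → w = 0.83
R2 (z=118.8): ¬clear=1−0.10=0.90, hot=0.22; AND[min(a, b)] → w = 0.22
R3 (z=75.9): cool=0.80, small=0.14, ¬overcast=1−0.13=0.87; AND[min(a, b)] → w = 0.14
R4 (z=118.0): clear=0.10, large=0.83, cool=0.80; AND[min(a, b)] → w = 0.10
R5 (z=44.0): hot=0.22, ¬large=1−0.83=0.17; AND[min(a, b)] → w = 0.17
Weighted average = (0.83·181.0 + 0.22·118.8 + 0.14·75.9 + 0.10·118.0 + 0.17·44.0) / (0.83 + 0.22 + 0.14 + 0.10 + 0.17)
  = 206.2720 / 1.4600 = 141.282

141.282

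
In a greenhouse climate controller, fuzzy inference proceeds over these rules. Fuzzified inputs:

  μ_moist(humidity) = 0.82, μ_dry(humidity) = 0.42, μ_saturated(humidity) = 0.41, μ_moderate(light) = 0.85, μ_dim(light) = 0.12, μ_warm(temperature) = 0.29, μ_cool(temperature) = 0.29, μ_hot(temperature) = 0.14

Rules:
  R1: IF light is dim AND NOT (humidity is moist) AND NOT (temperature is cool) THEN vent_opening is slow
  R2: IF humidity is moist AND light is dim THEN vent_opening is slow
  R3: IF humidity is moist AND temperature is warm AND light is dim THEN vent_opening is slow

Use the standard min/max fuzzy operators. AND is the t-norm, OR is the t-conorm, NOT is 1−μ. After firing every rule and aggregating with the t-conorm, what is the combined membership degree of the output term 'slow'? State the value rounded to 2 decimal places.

R1: dim=0.12, ¬moist=1−0.82=0.18, ¬cool=1−0.29=0.71; AND[min(a, b)] → w = 0.12
R2: moist=0.82, dim=0.12; AND[min(a, b)] → w = 0.12
R3: moist=0.82, warm=0.29, dim=0.12; AND[min(a, b)] → w = 0.12
Rules with consequent 'slow': {R1, R2, R3} → strengths 0.12, 0.12, 0.12
Aggregate via t-conorm [max(a, b)]: 0.12

0.12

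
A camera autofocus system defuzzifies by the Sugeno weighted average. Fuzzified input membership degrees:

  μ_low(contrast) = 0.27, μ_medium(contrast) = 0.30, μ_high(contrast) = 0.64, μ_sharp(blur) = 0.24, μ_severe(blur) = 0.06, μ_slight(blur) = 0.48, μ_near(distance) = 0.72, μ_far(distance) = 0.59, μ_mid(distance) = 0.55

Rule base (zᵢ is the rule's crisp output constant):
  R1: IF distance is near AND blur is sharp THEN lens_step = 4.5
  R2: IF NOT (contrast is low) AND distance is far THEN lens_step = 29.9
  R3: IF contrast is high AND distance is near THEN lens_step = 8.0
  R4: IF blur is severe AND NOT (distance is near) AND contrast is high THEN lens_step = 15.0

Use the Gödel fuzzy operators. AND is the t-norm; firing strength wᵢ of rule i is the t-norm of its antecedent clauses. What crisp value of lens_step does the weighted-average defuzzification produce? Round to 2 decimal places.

R1 (z=4.5): near=0.72, sharp=0.24; AND[min(a, b)] → w = 0.24
R2 (z=29.9): ¬low=1−0.27=0.73, far=0.59; AND[min(a, b)] → w = 0.59
R3 (z=8.0): high=0.64, near=0.72; AND[min(a, b)] → w = 0.64
R4 (z=15.0): severe=0.06, ¬near=1−0.72=0.28, high=0.64; AND[min(a, b)] → w = 0.06
Weighted average = (0.24·4.5 + 0.59·29.9 + 0.64·8.0 + 0.06·15.0) / (0.24 + 0.59 + 0.64 + 0.06)
  = 24.7410 / 1.5300 = 16.17

16.17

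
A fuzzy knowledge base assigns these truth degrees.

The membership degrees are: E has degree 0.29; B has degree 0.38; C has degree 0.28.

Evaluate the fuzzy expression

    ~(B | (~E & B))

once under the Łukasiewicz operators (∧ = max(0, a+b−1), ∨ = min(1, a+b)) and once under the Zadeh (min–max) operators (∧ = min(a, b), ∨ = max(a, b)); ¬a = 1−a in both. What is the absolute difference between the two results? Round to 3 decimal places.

0.090

Under Łukasiewicz:
  ~E = 1 − 0.29 = 0.71
  ~E & B = max(0, a+b−1) on (0.71, 0.38) = 0.09
  B | (~E & B) = min(1, a+b) on (0.38, 0.09) = 0.47
  ~(B | (~E & B)) = 1 − 0.47 = 0.53
  → value = 0.5300
Under Zadeh (min–max):
  ~E = 1 − 0.29 = 0.71
  ~E & B = min(a, b) on (0.71, 0.38) = 0.38
  B | (~E & B) = max(a, b) on (0.38, 0.38) = 0.38
  ~(B | (~E & B)) = 1 − 0.38 = 0.62
  → value = 0.6200
|0.5300 − 0.6200| = 0.090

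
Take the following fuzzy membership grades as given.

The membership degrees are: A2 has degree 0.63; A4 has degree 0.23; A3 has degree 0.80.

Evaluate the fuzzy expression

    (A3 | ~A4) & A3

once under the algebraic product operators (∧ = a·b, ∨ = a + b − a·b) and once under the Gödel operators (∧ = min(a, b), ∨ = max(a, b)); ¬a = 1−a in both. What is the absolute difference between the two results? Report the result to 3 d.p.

Under algebraic product:
  ~A4 = 1 − 0.2300 = 0.7700
  A3 | ~A4 = a + b − a·b on (0.8000, 0.7700) = 0.9540
  (A3 | ~A4) & A3 = a·b on (0.9540, 0.8000) = 0.7632
  → value = 0.7632
Under Gödel:
  ~A4 = 1 − 0.23 = 0.77
  A3 | ~A4 = max(a, b) on (0.80, 0.77) = 0.80
  (A3 | ~A4) & A3 = min(a, b) on (0.80, 0.80) = 0.80
  → value = 0.8000
|0.7632 − 0.8000| = 0.037

0.037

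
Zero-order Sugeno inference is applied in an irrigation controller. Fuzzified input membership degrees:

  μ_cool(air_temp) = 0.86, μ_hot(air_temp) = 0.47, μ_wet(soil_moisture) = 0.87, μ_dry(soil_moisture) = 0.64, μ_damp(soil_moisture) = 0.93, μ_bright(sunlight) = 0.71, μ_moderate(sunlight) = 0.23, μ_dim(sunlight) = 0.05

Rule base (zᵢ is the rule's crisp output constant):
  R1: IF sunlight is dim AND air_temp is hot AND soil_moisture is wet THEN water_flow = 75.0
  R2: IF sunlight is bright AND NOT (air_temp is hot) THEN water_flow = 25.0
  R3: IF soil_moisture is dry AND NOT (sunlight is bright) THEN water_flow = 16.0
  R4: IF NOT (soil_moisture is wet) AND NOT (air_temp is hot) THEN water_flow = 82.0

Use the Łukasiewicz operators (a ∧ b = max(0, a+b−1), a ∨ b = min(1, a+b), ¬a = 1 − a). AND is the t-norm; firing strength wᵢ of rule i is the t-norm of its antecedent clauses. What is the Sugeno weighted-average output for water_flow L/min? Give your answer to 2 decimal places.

R1 (z=75.0): dim=0.05, hot=0.47, wet=0.87; AND[max(0, a+b−1)] → w = 0.00
R2 (z=25.0): bright=0.71, ¬hot=1−0.47=0.53; AND[max(0, a+b−1)] → w = 0.24
R3 (z=16.0): dry=0.64, ¬bright=1−0.71=0.29; AND[max(0, a+b−1)] → w = 0.00
R4 (z=82.0): ¬wet=1−0.87=0.13, ¬hot=1−0.47=0.53; AND[max(0, a+b−1)] → w = 0.00
Weighted average = (0.00·75.0 + 0.24·25.0 + 0.00·16.0 + 0.00·82.0) / (0.00 + 0.24 + 0.00 + 0.00)
  = 6.0000 / 0.2400 = 25.00

25.00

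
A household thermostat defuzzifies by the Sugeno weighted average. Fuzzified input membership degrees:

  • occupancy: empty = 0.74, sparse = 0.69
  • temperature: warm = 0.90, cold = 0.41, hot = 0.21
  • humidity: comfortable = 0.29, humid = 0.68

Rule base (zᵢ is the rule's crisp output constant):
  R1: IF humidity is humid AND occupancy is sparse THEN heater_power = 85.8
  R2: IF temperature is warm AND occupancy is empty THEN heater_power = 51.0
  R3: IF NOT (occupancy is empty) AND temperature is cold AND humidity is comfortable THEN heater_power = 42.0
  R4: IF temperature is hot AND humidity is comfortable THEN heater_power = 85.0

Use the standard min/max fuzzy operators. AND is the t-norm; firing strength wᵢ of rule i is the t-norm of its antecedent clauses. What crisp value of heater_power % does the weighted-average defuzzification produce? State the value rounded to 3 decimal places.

66.060

R1 (z=85.8): humid=0.68, sparse=0.69; AND[min(a, b)] → w = 0.68
R2 (z=51.0): warm=0.90, empty=0.74; AND[min(a, b)] → w = 0.74
R3 (z=42.0): ¬empty=1−0.74=0.26, cold=0.41, comfortable=0.29; AND[min(a, b)] → w = 0.26
R4 (z=85.0): hot=0.21, comfortable=0.29; AND[min(a, b)] → w = 0.21
Weighted average = (0.68·85.8 + 0.74·51.0 + 0.26·42.0 + 0.21·85.0) / (0.68 + 0.74 + 0.26 + 0.21)
  = 124.8540 / 1.8900 = 66.060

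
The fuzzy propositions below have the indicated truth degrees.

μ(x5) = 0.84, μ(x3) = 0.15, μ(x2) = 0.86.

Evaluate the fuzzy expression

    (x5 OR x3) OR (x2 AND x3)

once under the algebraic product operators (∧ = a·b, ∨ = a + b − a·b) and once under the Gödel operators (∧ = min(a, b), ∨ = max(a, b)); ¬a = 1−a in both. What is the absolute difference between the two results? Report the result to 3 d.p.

Under algebraic product:
  x5 OR x3 = a + b − a·b on (0.8400, 0.1500) = 0.8640
  x2 AND x3 = a·b on (0.8600, 0.1500) = 0.1290
  (x5 OR x3) OR (x2 AND x3) = a + b − a·b on (0.8640, 0.1290) = 0.8815
  → value = 0.8815
Under Gödel:
  x5 OR x3 = max(a, b) on (0.84, 0.15) = 0.84
  x2 AND x3 = min(a, b) on (0.86, 0.15) = 0.15
  (x5 OR x3) OR (x2 AND x3) = max(a, b) on (0.84, 0.15) = 0.84
  → value = 0.8400
|0.8815 − 0.8400| = 0.042

0.042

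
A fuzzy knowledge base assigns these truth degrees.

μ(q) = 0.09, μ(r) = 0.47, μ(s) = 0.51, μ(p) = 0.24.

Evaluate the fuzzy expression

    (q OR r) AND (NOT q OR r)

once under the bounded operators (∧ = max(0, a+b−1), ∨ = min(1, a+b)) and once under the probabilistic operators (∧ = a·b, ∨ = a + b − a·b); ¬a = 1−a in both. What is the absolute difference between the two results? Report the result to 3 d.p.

0.067

Under bounded:
  q OR r = min(1, a+b) on (0.09, 0.47) = 0.56
  NOT q = 1 − 0.09 = 0.91
  NOT q OR r = min(1, a+b) on (0.91, 0.47) = 1.00
  (q OR r) AND (NOT q OR r) = max(0, a+b−1) on (0.56, 1.00) = 0.56
  → value = 0.5600
Under probabilistic:
  q OR r = a + b − a·b on (0.0900, 0.4700) = 0.5177
  NOT q = 1 − 0.0900 = 0.9100
  NOT q OR r = a + b − a·b on (0.9100, 0.4700) = 0.9523
  (q OR r) AND (NOT q OR r) = a·b on (0.5177, 0.9523) = 0.4930
  → value = 0.4930
|0.5600 − 0.4930| = 0.067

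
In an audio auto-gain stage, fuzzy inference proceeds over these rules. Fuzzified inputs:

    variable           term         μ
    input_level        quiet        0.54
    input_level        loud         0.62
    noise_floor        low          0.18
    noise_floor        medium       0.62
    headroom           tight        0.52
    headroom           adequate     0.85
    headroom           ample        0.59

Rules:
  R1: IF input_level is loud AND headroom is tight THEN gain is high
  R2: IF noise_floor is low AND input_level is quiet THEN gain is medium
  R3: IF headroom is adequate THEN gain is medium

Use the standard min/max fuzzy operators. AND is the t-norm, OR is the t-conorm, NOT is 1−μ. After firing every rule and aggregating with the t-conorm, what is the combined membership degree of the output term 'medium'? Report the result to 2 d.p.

0.85

R1: loud=0.62, tight=0.52; AND[min(a, b)] → w = 0.52
R2: low=0.18, quiet=0.54; AND[min(a, b)] → w = 0.18
R3: adequate=0.85 → w = 0.85
Rules with consequent 'medium': {R2, R3} → strengths 0.18, 0.85
Aggregate via t-conorm [max(a, b)]: 0.85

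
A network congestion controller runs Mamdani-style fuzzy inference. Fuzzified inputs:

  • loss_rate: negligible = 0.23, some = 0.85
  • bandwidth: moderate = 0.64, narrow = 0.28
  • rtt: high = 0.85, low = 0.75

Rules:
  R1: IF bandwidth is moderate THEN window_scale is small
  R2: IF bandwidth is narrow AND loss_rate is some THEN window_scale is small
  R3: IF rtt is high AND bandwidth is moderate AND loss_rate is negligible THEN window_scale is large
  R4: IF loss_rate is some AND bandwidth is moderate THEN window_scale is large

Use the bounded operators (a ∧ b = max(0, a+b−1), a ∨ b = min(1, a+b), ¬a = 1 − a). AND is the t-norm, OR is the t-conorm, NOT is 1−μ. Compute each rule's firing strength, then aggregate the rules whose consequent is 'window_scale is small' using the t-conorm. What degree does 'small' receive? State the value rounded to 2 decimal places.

0.77

R1: moderate=0.64 → w = 0.64
R2: narrow=0.28, some=0.85; AND[max(0, a+b−1)] → w = 0.13
R3: high=0.85, moderate=0.64, negligible=0.23; AND[max(0, a+b−1)] → w = 0.00
R4: some=0.85, moderate=0.64; AND[max(0, a+b−1)] → w = 0.49
Rules with consequent 'small': {R1, R2} → strengths 0.64, 0.13
Aggregate via t-conorm [min(1, a+b)]: 0.77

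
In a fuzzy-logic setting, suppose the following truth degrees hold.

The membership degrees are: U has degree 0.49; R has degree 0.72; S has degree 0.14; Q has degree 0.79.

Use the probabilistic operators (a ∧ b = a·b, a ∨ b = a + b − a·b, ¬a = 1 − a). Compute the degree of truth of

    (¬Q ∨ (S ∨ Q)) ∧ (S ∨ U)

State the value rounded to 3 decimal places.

0.481

¬Q = 1 − 0.7900 = 0.2100
S ∨ Q = a + b − a·b on (0.1400, 0.7900) = 0.8194
¬Q ∨ (S ∨ Q) = a + b − a·b on (0.2100, 0.8194) = 0.8573
S ∨ U = a + b − a·b on (0.1400, 0.4900) = 0.5614
(¬Q ∨ (S ∨ Q)) ∧ (S ∨ U) = a·b on (0.8573, 0.5614) = 0.4813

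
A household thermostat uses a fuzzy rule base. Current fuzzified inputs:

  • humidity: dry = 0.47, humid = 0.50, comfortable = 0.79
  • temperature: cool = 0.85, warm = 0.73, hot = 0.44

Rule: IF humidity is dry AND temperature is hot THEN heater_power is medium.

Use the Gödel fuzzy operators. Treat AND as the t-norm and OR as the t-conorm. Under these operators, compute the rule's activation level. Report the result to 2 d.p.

0.44

firing strength: dry=0.47, hot=0.44; AND[min(a, b)] → w = 0.44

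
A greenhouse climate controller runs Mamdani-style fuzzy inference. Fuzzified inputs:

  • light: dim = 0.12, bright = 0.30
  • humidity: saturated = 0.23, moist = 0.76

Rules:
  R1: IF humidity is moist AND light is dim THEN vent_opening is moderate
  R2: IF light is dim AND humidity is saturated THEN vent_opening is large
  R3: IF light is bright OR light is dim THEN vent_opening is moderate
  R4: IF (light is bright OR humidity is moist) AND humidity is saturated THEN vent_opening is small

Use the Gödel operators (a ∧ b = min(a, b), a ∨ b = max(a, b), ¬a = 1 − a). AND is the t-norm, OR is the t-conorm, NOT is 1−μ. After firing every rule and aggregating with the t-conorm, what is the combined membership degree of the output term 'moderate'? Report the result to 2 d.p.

0.30

R1: moist=0.76, dim=0.12; AND[min(a, b)] → w = 0.12
R2: dim=0.12, saturated=0.23; AND[min(a, b)] → w = 0.12
R3: bright=0.30, dim=0.12; OR[max(a, b)] → w = 0.30
R4: (bright=0.30 OR moist=0.76) = 0.76; AND[min(a, b)] with saturated=0.23 → w = 0.23
Rules with consequent 'moderate': {R1, R3} → strengths 0.12, 0.30
Aggregate via t-conorm [max(a, b)]: 0.30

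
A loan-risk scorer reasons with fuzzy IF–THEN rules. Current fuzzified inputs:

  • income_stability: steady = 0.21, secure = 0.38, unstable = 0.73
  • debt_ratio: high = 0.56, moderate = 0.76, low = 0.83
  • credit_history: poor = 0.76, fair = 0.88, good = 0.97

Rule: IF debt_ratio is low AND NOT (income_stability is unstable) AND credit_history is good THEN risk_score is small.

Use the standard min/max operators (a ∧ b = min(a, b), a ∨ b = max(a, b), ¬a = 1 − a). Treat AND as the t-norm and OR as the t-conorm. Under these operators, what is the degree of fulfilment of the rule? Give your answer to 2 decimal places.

0.27

firing strength: low=0.83, ¬unstable=1−0.73=0.27, good=0.97; AND[min(a, b)] → w = 0.27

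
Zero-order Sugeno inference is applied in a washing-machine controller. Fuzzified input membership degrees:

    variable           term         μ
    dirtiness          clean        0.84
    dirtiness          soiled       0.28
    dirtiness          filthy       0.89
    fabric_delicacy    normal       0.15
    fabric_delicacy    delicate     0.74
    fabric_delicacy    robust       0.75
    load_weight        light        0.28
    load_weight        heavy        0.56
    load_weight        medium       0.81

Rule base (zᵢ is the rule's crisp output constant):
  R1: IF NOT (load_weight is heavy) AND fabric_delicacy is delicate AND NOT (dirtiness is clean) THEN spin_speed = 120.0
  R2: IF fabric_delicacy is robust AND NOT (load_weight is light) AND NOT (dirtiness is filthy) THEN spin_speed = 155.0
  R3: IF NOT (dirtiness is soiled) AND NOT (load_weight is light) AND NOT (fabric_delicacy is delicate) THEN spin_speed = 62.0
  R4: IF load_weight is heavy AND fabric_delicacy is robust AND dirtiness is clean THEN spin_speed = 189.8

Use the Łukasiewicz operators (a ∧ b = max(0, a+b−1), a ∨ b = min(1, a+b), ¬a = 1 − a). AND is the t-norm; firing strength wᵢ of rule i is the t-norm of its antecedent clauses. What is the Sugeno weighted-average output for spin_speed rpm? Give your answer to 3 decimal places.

189.800

R1 (z=120.0): ¬heavy=1−0.56=0.44, delicate=0.74, ¬clean=1−0.84=0.16; AND[max(0, a+b−1)] → w = 0.00
R2 (z=155.0): robust=0.75, ¬light=1−0.28=0.72, ¬filthy=1−0.89=0.11; AND[max(0, a+b−1)] → w = 0.00
R3 (z=62.0): ¬soiled=1−0.28=0.72, ¬light=1−0.28=0.72, ¬delicate=1−0.74=0.26; AND[max(0, a+b−1)] → w = 0.00
R4 (z=189.8): heavy=0.56, robust=0.75, clean=0.84; AND[max(0, a+b−1)] → w = 0.15
Weighted average = (0.00·120.0 + 0.00·155.0 + 0.00·62.0 + 0.15·189.8) / (0.00 + 0.00 + 0.00 + 0.15)
  = 28.4700 / 0.1500 = 189.800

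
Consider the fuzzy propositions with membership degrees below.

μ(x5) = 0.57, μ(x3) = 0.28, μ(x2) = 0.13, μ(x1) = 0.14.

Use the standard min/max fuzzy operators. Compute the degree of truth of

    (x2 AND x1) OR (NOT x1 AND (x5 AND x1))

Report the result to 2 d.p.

x2 AND x1 = min(a, b) on (0.13, 0.14) = 0.13
NOT x1 = 1 − 0.14 = 0.86
x5 AND x1 = min(a, b) on (0.57, 0.14) = 0.14
NOT x1 AND (x5 AND x1) = min(a, b) on (0.86, 0.14) = 0.14
(x2 AND x1) OR (NOT x1 AND (x5 AND x1)) = max(a, b) on (0.13, 0.14) = 0.14

0.14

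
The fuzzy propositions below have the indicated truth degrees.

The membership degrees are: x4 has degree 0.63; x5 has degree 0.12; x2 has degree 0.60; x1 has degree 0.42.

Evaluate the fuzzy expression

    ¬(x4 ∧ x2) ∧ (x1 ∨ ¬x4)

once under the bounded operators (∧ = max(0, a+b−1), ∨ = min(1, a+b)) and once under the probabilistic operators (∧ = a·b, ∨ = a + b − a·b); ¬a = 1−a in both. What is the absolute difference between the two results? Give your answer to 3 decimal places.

Under bounded:
  x4 ∧ x2 = max(0, a+b−1) on (0.63, 0.60) = 0.23
  ¬(x4 ∧ x2) = 1 − 0.23 = 0.77
  ¬x4 = 1 − 0.63 = 0.37
  x1 ∨ ¬x4 = min(1, a+b) on (0.42, 0.37) = 0.79
  ¬(x4 ∧ x2) ∧ (x1 ∨ ¬x4) = max(0, a+b−1) on (0.77, 0.79) = 0.56
  → value = 0.5600
Under probabilistic:
  x4 ∧ x2 = a·b on (0.6300, 0.6000) = 0.3780
  ¬(x4 ∧ x2) = 1 − 0.3780 = 0.6220
  ¬x4 = 1 − 0.6300 = 0.3700
  x1 ∨ ¬x4 = a + b − a·b on (0.4200, 0.3700) = 0.6346
  ¬(x4 ∧ x2) ∧ (x1 ∨ ¬x4) = a·b on (0.6220, 0.6346) = 0.3947
  → value = 0.3947
|0.5600 − 0.3947| = 0.165

0.165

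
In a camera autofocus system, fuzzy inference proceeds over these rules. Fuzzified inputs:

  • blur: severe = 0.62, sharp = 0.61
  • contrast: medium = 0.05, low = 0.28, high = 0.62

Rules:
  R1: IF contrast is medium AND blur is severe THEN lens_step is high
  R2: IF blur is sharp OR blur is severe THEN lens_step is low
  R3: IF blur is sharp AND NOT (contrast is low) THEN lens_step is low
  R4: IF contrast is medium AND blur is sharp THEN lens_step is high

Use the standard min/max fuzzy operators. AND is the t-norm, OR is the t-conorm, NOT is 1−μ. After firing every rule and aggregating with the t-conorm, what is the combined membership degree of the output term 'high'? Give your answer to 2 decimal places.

0.05

R1: medium=0.05, severe=0.62; AND[min(a, b)] → w = 0.05
R2: sharp=0.61, severe=0.62; OR[max(a, b)] → w = 0.62
R3: sharp=0.61, ¬low=1−0.28=0.72; AND[min(a, b)] → w = 0.61
R4: medium=0.05, sharp=0.61; AND[min(a, b)] → w = 0.05
Rules with consequent 'high': {R1, R4} → strengths 0.05, 0.05
Aggregate via t-conorm [max(a, b)]: 0.05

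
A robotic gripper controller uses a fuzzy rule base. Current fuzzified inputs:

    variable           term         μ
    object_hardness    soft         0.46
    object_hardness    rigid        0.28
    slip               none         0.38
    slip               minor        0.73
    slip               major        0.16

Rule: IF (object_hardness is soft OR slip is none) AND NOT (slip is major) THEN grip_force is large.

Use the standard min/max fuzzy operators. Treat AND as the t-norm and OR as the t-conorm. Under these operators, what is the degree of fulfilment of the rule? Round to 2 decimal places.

firing strength: (soft=0.46 OR none=0.38) = 0.46; AND[min(a, b)] with ¬major=1−0.16=0.84 → w = 0.46

0.46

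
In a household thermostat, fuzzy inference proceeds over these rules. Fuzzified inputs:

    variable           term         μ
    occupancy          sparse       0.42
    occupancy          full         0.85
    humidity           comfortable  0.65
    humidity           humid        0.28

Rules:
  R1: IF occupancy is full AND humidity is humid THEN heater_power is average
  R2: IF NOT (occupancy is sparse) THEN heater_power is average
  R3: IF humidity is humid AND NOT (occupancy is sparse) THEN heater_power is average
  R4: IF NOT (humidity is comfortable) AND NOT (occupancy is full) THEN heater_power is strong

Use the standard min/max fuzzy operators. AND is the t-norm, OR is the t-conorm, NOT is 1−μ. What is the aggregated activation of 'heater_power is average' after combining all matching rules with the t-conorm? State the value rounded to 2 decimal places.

0.58

R1: full=0.85, humid=0.28; AND[min(a, b)] → w = 0.28
R2: ¬sparse=1−0.42=0.58 → w = 0.58
R3: humid=0.28, ¬sparse=1−0.42=0.58; AND[min(a, b)] → w = 0.28
R4: ¬comfortable=1−0.65=0.35, ¬full=1−0.85=0.15; AND[min(a, b)] → w = 0.15
Rules with consequent 'average': {R1, R2, R3} → strengths 0.28, 0.58, 0.28
Aggregate via t-conorm [max(a, b)]: 0.58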